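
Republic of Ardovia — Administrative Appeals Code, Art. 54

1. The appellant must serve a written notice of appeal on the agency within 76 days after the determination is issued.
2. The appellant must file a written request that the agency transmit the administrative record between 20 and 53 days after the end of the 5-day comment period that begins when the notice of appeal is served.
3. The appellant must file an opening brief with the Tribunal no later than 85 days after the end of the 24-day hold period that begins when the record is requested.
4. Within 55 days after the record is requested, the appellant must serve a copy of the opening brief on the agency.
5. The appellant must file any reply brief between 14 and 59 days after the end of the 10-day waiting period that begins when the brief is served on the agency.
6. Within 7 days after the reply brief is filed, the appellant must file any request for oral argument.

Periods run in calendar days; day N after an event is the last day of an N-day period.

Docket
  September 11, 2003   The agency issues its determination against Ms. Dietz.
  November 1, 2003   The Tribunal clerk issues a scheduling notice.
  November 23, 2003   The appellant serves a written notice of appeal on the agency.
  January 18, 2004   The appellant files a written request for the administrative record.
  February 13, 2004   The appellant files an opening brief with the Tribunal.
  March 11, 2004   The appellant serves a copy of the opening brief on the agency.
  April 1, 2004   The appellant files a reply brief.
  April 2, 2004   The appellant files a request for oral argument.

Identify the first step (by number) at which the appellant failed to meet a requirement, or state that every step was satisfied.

Step 5

Step 1: 76 days after September 11, 2003 (when the determination is issued) is November 26, 2003; November 23, 2003 is within that limit.
Step 2: the window is 20–53 days after November 28, 2003 (end of the 5-day comment period, which began when the notice of appeal is served on November 23, 2003), so December 18, 2003 through January 20, 2004; January 18, 2004 falls inside that range.
Step 3: 85 days after February 11, 2004 (end of the 24-day hold period, which began when the record is requested on January 18, 2004) is May 6, 2004; completed February 13, 2004, before the deadline.
Step 4: 55 days after January 18, 2004 (when the record is requested) is March 13, 2004; completed March 11, 2004, before the deadline.
Step 5: the window is 14–59 days after March 21, 2004 (end of the 10-day waiting period, which began when the brief is served on the agency on March 11, 2004), so April 4, 2004 through May 19, 2004; April 1, 2004 is 3 days too early.
No need to go further; step 5 was not satisfied.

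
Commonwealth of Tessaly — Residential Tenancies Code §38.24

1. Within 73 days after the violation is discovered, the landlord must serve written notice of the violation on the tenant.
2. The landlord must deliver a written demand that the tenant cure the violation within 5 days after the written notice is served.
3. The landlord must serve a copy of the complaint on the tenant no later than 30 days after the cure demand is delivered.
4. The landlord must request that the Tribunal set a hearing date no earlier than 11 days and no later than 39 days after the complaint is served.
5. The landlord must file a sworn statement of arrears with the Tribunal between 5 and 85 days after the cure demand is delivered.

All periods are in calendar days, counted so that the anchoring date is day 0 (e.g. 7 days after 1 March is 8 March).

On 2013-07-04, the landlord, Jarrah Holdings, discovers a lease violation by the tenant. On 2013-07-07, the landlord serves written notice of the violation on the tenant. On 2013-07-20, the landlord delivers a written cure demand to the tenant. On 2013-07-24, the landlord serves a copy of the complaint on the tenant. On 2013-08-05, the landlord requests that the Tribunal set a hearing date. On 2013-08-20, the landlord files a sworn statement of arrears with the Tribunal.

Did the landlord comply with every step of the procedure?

(1) due by 2013-07-04 + 73 days = 2013-09-15; done 2013-07-07 — timely.
(2) due by 2013-07-07 + 5 days = 2013-07-12; done 2013-07-20 — 8 days late.

No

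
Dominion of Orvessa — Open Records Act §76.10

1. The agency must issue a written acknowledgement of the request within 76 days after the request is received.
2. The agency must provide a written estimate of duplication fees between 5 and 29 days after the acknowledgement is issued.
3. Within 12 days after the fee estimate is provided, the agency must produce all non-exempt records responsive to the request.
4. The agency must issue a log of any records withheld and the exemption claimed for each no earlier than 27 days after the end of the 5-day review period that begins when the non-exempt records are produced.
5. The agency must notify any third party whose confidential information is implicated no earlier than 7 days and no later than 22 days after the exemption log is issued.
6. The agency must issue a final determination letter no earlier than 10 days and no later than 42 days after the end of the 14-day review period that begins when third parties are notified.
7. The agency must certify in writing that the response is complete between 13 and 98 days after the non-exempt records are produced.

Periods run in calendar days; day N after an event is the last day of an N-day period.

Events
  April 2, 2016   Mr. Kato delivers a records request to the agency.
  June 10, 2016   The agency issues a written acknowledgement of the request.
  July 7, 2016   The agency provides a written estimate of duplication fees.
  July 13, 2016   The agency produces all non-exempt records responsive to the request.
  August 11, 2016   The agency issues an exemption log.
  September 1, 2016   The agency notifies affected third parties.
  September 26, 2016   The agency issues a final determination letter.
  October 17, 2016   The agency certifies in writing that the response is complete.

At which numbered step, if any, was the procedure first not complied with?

(1) due by April 2, 2016 + 76 days = June 17, 2016; June 10, 2016 is within that limit.
(2) the permitted window runs from June 10, 2016 + 5 = June 15, 2016 to June 10, 2016 + 29 = July 9, 2016; done July 7, 2016, which is between those dates.
(3) due by July 7, 2016 + 12 days = July 19, 2016; completed July 13, 2016, before the deadline.
(4) permitted from July 18, 2016 + 27 days = August 14, 2016 onward; acted on August 11, 2016, 3 days prematurely.

Step 4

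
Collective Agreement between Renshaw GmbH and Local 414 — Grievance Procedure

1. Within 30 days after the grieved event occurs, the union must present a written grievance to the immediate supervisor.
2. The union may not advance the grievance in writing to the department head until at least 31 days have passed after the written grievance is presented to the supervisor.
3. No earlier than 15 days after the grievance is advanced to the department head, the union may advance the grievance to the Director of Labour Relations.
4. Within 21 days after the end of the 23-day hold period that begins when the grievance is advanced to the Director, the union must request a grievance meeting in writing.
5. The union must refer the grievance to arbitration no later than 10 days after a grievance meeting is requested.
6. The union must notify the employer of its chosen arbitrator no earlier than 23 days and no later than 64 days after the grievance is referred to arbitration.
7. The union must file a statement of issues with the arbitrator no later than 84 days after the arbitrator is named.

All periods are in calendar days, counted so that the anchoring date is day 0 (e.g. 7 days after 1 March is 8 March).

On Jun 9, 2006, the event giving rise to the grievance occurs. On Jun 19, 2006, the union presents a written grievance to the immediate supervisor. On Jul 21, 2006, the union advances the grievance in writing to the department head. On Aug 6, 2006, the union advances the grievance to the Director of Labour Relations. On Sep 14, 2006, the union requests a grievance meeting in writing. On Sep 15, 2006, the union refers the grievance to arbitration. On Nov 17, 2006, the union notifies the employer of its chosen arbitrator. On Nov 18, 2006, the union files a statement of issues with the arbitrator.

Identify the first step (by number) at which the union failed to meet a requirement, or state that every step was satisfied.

None — every step was satisfied

Step 1: 30 days after Jun 9, 2006 (when the grieved event occurs) is Jul 9, 2006; done Jun 19, 2006 — timely.
Step 2: the earliest permitted date is 31 days after Jun 19, 2006 (when the written grievance is presented to the supervisor), i.e. Jul 20, 2006; done Jul 21, 2006, after the minimum wait.
Step 3: the earliest permitted date is 15 days after Jul 21, 2006 (when the grievance is advanced to the department head), i.e. Aug 5, 2006; done Aug 6, 2006 — permitted.
Step 4: 21 days after Aug 29, 2006 (end of the 23-day hold period, which began when the grievance is advanced to the Director on Aug 6, 2006) is Sep 19, 2006; completed Sep 14, 2006, before the deadline.
Step 5: 10 days after Sep 14, 2006 (when a grievance meeting is requested) is Sep 24, 2006; done Sep 15, 2006 — timely.
Step 6: the window is 23–64 days after Sep 15, 2006 (when the grievance is referred to arbitration), so Oct 8, 2006 through Nov 18, 2006; done Nov 17, 2006, which is between those dates.
Step 7: 84 days after Nov 17, 2006 (when the arbitrator is named) is Feb 9, 2007; done Nov 18, 2006 — timely.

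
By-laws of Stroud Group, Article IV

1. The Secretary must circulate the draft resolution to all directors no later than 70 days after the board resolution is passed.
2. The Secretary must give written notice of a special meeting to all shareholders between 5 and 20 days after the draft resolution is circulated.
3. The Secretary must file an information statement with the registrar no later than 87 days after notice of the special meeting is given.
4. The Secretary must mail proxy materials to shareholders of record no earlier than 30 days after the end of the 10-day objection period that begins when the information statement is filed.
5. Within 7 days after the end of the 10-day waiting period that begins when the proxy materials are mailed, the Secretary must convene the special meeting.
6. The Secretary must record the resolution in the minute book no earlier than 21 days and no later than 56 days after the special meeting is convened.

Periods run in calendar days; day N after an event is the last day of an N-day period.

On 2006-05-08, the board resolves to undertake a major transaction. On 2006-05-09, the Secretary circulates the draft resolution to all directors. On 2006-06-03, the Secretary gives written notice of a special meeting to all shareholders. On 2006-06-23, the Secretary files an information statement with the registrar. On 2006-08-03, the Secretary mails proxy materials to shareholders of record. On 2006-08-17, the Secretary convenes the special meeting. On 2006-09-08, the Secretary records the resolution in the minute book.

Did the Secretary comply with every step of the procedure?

Step 1: 70 days after 2006-05-08 (when the board resolution is passed) is 2006-07-17; 2006-05-09 is within that limit.
Step 2: the window is 5–20 days after 2006-05-09 (when the draft resolution is circulated), so 2006-05-14 through 2006-05-29; done 2006-06-03 — 5 days after the window closed.
No need to go further; step 2 was not satisfied.

No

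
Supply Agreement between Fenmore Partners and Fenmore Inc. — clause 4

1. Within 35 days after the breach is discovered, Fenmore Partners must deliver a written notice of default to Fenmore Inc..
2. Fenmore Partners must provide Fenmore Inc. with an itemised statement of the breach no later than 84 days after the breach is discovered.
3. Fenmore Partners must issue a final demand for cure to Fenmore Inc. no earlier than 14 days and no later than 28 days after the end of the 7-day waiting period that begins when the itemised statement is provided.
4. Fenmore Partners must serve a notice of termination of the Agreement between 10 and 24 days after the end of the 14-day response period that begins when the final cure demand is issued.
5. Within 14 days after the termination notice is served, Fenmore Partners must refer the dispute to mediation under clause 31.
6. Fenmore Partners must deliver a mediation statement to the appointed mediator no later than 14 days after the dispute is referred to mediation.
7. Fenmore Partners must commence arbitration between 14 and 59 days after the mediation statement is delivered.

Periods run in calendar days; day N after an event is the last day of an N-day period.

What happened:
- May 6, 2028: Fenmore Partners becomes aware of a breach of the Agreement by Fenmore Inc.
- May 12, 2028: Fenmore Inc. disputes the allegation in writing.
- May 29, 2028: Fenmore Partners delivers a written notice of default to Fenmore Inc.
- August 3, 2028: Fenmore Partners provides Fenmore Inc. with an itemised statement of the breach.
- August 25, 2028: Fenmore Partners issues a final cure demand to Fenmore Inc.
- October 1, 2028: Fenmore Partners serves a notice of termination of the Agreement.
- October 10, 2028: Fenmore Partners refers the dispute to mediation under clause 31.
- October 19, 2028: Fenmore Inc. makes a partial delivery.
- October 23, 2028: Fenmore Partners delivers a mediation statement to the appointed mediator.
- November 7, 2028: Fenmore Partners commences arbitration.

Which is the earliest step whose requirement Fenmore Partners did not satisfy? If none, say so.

Step 2

Step 1 — counting 35 days from May 6, 2028 (when the breach is discovered) gives a deadline of June 10, 2028; completed May 29, 2028, before the deadline.
Step 2 — counting 84 days from May 6, 2028 (when the breach is discovered) gives a deadline of July 29, 2028; not done until August 3, 2028, 5 days after the deadline.
No need to go further; step 2 was not satisfied.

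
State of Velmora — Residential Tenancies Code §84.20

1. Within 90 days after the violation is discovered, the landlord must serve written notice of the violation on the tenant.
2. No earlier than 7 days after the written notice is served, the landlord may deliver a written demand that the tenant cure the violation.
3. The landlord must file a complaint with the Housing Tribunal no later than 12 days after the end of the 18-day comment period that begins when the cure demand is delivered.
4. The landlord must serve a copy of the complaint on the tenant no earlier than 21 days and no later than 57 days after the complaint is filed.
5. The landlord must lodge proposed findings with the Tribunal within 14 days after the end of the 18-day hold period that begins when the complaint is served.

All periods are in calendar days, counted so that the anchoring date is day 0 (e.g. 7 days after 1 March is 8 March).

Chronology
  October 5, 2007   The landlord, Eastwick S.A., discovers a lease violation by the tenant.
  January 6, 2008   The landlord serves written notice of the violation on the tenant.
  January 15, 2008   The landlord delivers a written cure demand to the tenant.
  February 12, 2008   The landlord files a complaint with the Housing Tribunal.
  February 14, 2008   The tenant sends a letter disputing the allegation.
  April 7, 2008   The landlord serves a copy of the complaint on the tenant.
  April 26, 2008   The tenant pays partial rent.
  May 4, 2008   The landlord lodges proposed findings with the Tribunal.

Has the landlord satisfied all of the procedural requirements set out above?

No

(1) due by October 5, 2007 + 90 days = January 3, 2008; January 6, 2008 misses that deadline by 3 days.
The analysis stops there.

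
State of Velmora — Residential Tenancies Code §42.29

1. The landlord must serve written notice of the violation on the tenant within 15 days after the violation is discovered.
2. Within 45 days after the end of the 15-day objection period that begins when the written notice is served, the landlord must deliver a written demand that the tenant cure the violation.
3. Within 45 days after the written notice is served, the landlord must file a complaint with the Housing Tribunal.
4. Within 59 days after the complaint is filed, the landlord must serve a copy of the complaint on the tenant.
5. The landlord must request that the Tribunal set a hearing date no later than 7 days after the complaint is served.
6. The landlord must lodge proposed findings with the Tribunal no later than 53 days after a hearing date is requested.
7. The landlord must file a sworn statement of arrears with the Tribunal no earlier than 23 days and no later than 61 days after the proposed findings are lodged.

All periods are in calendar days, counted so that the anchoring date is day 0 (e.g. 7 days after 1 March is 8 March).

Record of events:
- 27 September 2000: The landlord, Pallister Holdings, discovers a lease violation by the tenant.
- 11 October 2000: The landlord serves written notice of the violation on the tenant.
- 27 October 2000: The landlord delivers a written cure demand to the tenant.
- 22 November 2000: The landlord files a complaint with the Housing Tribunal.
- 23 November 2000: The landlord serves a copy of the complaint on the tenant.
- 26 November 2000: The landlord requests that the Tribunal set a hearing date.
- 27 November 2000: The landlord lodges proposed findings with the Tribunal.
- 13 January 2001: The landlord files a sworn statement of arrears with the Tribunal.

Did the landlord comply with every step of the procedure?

Yes

Step 1: 15 days after 27 September 2000 (when the violation is discovered) is 12 October 2000; completed 11 October 2000, before the deadline.
Step 2: 45 days after 26 October 2000 (end of the 15-day objection period, which began when the written notice is served on 11 October 2000) is 10 December 2000; done 27 October 2000 — timely.
Step 3: 45 days after 11 October 2000 (when the written notice is served) is 25 November 2000; completed 22 November 2000, before the deadline.
Step 4: 59 days after 22 November 2000 (when the complaint is filed) is 20 January 2001; done 23 November 2000 — timely.
Step 5: 7 days after 23 November 2000 (when the complaint is served) is 30 November 2000; completed 26 November 2000, before the deadline.
Step 6: 53 days after 26 November 2000 (when a hearing date is requested) is 18 January 2001; 27 November 2000 is within that limit.
Step 7: the window is 23–61 days after 27 November 2000 (when the proposed findings are lodged), so 20 December 2000 through 27 January 2001; done 13 January 2001, which is between those dates.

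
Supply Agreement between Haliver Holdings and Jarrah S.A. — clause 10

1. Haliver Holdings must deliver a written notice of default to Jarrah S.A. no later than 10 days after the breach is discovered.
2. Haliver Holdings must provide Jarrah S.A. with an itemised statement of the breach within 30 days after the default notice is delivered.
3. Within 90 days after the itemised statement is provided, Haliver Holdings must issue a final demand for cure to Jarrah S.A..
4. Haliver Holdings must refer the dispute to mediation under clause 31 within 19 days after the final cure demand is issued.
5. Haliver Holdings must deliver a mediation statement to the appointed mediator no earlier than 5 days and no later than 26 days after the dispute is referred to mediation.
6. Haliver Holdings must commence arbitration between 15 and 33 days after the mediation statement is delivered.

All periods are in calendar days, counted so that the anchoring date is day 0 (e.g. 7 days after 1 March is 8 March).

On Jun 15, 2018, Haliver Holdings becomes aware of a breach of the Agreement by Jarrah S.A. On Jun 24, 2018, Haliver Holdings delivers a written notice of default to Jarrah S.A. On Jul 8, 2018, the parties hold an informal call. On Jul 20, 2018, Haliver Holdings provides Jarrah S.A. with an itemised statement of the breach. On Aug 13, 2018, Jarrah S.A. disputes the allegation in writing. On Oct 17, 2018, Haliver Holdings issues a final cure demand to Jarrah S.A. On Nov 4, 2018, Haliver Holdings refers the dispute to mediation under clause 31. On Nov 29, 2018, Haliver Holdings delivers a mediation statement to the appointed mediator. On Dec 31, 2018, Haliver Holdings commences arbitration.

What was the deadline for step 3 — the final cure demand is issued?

Step 3 runs from Jul 20, 2018, when the itemised statement is provided. 90 days after Jul 20, 2018 is Oct 18, 2018.

Oct 18, 2018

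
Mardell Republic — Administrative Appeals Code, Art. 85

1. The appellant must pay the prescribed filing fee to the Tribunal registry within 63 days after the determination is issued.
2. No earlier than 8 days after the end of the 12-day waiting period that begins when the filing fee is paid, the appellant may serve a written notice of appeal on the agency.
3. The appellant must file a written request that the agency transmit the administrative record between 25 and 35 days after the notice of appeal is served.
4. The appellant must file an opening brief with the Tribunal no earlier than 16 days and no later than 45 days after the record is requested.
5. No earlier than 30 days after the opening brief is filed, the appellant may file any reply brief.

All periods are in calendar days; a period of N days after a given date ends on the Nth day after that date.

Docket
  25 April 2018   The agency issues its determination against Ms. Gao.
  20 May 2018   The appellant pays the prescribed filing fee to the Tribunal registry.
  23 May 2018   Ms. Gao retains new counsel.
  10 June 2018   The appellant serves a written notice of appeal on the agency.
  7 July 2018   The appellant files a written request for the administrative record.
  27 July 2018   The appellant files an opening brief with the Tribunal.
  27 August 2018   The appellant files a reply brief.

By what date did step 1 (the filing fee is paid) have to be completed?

27 June 2018

Step 1 runs from 25 April 2018, when the determination is issued. 63 days after 25 April 2018 is 27 June 2018.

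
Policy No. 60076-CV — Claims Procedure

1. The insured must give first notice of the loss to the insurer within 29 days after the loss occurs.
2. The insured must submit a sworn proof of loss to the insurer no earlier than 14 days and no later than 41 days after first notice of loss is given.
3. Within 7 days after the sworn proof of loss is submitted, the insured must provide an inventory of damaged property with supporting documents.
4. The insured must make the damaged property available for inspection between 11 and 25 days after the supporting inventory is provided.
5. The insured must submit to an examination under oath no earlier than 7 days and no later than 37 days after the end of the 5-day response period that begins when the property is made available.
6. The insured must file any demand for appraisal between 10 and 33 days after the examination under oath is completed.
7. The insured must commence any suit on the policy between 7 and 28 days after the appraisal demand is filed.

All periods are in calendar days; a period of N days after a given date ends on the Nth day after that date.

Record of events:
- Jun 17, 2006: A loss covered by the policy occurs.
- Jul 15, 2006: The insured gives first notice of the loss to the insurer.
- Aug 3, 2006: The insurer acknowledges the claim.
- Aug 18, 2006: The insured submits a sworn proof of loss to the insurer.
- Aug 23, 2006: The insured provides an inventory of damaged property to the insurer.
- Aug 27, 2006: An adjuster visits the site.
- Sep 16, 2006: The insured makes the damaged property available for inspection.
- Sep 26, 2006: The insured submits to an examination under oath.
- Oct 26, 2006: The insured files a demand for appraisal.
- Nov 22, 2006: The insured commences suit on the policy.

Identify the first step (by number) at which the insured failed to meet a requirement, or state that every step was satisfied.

Step 5

Step 1: 29 days after Jun 17, 2006 (when the loss occurs) is Jul 16, 2006; completed Jul 15, 2006, before the deadline.
Step 2: the window is 14–41 days after Jul 15, 2006 (when first notice of loss is given), so Jul 29, 2006 through Aug 25, 2006; Aug 18, 2006 falls inside that range.
Step 3: 7 days after Aug 18, 2006 (when the sworn proof of loss is submitted) is Aug 25, 2006; completed Aug 23, 2006, before the deadline.
Step 4: the window is 11–25 days after Aug 23, 2006 (when the supporting inventory is provided), so Sep 3, 2006 through Sep 17, 2006; Sep 16, 2006 falls inside that range.
Step 5: the window is 7–37 days after Sep 21, 2006 (end of the 5-day response period, which began when the property is made available on Sep 16, 2006), so Sep 28, 2006 through Oct 28, 2006; Sep 26, 2006 is 2 days too early.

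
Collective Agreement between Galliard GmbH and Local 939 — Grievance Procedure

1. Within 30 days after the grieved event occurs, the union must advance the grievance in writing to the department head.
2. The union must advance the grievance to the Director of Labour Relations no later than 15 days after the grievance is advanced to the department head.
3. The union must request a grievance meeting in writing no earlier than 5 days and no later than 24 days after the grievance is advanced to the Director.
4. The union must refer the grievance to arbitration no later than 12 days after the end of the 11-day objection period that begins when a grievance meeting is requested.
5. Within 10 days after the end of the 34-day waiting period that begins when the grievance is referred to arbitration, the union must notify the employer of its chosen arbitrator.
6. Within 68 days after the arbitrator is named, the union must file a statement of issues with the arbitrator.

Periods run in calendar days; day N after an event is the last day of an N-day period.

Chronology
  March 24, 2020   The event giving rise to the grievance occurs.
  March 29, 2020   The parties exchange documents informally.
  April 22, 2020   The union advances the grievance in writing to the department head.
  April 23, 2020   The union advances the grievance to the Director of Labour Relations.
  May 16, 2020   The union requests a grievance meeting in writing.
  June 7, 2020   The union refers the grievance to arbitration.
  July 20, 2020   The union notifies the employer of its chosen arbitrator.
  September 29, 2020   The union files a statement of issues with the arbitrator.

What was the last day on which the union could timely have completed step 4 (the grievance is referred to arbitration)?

A grievance meeting is requested on May 16, 2020; the 11-day objection period therefore ends May 27, 2020, and step 4 runs from that date. 12 days after May 27, 2020 is June 8, 2020.

June 8, 2020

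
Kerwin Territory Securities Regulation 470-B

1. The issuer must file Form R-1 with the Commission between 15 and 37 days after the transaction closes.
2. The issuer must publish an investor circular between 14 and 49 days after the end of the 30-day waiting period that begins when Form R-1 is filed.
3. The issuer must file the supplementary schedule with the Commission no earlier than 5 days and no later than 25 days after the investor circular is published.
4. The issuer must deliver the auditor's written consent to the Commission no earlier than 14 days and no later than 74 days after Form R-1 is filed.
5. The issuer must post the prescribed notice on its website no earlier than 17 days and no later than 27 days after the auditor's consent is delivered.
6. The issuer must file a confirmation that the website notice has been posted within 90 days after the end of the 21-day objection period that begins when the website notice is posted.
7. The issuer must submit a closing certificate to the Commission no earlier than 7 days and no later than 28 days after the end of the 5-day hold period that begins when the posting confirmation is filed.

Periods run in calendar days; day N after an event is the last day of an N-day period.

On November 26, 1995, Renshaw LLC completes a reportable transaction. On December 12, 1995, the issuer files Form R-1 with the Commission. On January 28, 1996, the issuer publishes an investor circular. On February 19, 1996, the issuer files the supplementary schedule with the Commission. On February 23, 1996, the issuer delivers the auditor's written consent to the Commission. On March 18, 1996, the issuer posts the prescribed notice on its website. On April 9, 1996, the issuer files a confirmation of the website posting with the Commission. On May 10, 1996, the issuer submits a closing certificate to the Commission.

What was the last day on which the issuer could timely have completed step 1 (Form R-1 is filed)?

Step 1 runs from November 26, 1995, when the transaction closes. The window is 15–37 days after November 26, 1995; it closes on January 2, 1996.

January 2, 1996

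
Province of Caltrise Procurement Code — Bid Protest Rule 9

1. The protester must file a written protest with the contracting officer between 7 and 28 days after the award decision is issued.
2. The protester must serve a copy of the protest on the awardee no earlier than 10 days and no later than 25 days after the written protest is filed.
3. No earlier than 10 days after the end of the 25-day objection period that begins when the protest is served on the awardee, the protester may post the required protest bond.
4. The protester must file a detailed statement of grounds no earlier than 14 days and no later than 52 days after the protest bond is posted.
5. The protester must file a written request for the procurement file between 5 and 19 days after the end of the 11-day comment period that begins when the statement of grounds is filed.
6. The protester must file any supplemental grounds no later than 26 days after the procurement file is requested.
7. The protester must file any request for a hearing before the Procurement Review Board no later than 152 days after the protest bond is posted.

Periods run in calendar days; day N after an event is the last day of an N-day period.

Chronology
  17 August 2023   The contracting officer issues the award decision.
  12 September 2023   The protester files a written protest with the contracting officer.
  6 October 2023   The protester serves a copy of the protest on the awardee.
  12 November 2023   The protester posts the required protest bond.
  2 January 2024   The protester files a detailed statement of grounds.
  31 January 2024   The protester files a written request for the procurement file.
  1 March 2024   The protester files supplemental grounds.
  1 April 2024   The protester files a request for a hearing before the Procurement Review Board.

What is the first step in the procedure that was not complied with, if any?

Step 6

Step 1: the window is 7–28 days after 17 August 2023 (when the award decision is issued), so 24 August 2023 through 14 September 2023; done 12 September 2023, which is between those dates.
Step 2: the window is 10–25 days after 12 September 2023 (when the written protest is filed), so 22 September 2023 through 7 October 2023; done 6 October 2023, which is between those dates.
Step 3: the earliest permitted date is 10 days after 31 October 2023 (end of the 25-day objection period, which began when the protest is served on the awardee on 6 October 2023), i.e. 10 November 2023; done 12 November 2023 — permitted.
Step 4: the window is 14–52 days after 12 November 2023 (when the protest bond is posted), so 26 November 2023 through 3 January 2024; 2 January 2024 falls inside that range.
Step 5: the window is 5–19 days after 13 January 2024 (end of the 11-day comment period, which began when the statement of grounds is filed on 2 January 2024), so 18 January 2024 through 1 February 2024; done 31 January 2024 — within the window.
Step 6: 26 days after 31 January 2024 (when the procurement file is requested) is 26 February 2024; not done until 1 March 2024, 4 days after the deadline.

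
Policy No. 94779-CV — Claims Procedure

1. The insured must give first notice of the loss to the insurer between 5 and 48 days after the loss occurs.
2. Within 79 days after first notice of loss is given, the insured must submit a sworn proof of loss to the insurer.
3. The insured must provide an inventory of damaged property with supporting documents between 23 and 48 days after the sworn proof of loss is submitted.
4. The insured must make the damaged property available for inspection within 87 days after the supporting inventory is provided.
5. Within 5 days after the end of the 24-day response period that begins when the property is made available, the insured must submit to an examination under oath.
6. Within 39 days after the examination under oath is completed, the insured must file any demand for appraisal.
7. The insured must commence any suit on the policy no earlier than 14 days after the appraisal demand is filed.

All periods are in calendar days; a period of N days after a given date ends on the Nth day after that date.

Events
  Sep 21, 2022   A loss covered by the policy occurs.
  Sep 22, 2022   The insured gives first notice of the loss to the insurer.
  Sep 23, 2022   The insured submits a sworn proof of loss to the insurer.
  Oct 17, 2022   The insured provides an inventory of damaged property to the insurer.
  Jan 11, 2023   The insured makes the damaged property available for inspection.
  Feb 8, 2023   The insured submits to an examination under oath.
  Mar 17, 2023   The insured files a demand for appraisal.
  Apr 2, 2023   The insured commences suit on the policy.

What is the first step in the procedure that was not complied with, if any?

Step 1 — 5 and 48 days from Sep 21, 2022 (when the loss occurs) are Sep 26, 2022 and Nov 8, 2022 respectively; done Sep 22, 2022 — 4 days before the window opened.

Step 1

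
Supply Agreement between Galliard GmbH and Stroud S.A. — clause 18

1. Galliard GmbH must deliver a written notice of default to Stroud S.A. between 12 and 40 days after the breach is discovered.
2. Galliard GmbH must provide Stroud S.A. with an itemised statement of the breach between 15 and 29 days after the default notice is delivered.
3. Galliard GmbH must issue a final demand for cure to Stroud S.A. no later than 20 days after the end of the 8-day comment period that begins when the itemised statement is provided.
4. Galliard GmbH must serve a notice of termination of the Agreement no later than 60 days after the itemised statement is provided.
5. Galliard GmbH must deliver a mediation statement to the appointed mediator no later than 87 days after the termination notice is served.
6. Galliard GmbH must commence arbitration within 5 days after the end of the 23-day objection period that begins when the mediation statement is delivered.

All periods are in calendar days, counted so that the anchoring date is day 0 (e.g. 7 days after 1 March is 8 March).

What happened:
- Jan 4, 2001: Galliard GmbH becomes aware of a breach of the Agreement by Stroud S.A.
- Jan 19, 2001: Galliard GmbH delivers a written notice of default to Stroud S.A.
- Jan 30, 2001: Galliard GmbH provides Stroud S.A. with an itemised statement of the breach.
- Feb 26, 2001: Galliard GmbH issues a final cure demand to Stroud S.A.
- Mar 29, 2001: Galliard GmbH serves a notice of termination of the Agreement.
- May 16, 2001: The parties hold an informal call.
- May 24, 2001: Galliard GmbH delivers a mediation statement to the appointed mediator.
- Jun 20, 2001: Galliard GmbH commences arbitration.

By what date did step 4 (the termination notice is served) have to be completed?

Step 4 runs from Jan 30, 2001, when the itemised statement is provided. 60 days after Jan 30, 2001 is Mar 31, 2001.

Mar 31, 2001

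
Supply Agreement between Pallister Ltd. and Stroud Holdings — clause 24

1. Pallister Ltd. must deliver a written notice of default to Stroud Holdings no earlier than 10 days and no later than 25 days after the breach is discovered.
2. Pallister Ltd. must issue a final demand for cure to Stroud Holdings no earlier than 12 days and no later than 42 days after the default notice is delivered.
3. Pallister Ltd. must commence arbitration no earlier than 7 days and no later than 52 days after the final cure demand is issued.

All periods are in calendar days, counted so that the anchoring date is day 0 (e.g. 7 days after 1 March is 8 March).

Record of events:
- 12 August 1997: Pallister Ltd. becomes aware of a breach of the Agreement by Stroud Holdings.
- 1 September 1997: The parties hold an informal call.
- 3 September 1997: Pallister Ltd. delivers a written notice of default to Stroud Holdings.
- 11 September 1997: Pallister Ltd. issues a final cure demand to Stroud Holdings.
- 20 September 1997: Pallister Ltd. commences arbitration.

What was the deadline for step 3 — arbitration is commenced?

2 November 1997

Step 3 runs from 11 September 1997, when the final cure demand is issued. The window is 7–52 days after 11 September 1997; it closes on 2 November 1997.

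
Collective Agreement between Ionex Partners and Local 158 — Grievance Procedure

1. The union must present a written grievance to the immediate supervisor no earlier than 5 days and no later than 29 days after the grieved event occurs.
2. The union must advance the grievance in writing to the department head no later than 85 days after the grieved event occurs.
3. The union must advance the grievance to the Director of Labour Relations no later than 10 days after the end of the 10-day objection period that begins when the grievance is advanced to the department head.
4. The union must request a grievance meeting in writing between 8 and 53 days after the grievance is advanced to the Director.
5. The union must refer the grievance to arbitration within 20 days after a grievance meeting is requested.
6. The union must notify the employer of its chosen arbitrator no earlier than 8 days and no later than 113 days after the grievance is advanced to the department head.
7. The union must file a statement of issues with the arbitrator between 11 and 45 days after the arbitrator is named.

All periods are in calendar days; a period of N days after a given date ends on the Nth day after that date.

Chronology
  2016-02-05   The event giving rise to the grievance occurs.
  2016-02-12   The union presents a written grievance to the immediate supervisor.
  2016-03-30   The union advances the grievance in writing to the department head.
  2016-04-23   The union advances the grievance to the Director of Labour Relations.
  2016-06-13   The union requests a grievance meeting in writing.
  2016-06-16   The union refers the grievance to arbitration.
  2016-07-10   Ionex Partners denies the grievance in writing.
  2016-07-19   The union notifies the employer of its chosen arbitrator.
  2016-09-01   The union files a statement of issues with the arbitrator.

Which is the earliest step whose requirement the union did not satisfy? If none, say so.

Step 3

Step 1: the window is 5–29 days after 2016-02-05 (when the grieved event occurs), so 2016-02-10 through 2016-03-05; done 2016-02-12, which is between those dates.
Step 2: 85 days after 2016-02-05 (when the grieved event occurs) is 2016-04-30; 2016-03-30 is within that limit.
Step 3: 10 days after 2016-04-09 (end of the 10-day objection period, which began when the grievance is advanced to the department head on 2016-03-30) is 2016-04-19; not done until 2016-04-23, 4 days after the deadline.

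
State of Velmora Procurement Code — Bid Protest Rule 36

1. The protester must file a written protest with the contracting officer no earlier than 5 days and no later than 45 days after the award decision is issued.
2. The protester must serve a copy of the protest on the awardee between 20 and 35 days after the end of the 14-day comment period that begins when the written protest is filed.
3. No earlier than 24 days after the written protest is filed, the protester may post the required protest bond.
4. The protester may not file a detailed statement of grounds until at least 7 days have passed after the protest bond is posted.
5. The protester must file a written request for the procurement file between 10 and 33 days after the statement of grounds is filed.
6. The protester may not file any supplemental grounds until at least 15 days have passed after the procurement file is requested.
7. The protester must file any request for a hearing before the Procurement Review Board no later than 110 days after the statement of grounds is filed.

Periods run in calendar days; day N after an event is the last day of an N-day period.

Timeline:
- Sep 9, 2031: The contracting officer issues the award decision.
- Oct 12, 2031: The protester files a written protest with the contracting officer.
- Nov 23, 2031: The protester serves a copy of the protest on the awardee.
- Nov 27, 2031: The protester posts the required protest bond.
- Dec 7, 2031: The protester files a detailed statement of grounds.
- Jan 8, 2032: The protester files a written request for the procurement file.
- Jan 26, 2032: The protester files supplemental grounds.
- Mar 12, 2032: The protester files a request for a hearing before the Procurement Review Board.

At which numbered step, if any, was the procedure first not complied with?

(1) the permitted window runs from Sep 9, 2031 + 5 = Sep 14, 2031 to Sep 9, 2031 + 45 = Oct 24, 2031; done Oct 12, 2031 — within the window.
(2) the permitted window runs from Oct 26, 2031 + 20 = Nov 15, 2031 to Oct 26, 2031 + 35 = Nov 30, 2031; Nov 23, 2031 falls inside that range.
(3) permitted from Oct 12, 2031 + 24 days = Nov 5, 2031 onward; Nov 27, 2031 is on or after that date.
(4) permitted from Nov 27, 2031 + 7 days = Dec 4, 2031 onward; done Dec 7, 2031, after the minimum wait.
(5) the permitted window runs from Dec 7, 2031 + 10 = Dec 17, 2031 to Dec 7, 2031 + 33 = Jan 9, 2032; done Jan 8, 2032, which is between those dates.
(6) permitted from Jan 8, 2032 + 15 days = Jan 23, 2032 onward; done Jan 26, 2032 — permitted.
(7) due by Dec 7, 2031 + 110 days = Mar 26, 2032; done Mar 12, 2032 — timely.

None — every step was satisfied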